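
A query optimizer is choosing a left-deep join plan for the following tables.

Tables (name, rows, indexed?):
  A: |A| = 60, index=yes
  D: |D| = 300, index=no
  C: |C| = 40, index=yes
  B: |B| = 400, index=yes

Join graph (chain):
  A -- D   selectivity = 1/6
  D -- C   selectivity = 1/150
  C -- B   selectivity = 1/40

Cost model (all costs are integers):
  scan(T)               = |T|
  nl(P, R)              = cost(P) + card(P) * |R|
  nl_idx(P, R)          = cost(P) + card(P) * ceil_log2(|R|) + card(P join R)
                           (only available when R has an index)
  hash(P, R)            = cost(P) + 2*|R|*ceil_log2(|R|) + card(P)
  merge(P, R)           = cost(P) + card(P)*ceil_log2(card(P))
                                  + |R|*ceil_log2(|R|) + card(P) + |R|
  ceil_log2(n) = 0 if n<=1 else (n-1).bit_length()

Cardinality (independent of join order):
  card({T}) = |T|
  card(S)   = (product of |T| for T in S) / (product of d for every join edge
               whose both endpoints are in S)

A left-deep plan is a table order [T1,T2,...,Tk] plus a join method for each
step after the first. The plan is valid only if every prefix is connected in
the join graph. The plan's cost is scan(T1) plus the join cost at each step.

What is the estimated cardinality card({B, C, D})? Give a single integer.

Tables in S: B(400), C(40), D(300)
Edges inside S: D-C(d=150), C-B(d=40)
numerator = 400 * 40 * 300 = 4800000
denominator = 150 * 40 = 6000
card(S) = 4800000 / 6000 = 800

800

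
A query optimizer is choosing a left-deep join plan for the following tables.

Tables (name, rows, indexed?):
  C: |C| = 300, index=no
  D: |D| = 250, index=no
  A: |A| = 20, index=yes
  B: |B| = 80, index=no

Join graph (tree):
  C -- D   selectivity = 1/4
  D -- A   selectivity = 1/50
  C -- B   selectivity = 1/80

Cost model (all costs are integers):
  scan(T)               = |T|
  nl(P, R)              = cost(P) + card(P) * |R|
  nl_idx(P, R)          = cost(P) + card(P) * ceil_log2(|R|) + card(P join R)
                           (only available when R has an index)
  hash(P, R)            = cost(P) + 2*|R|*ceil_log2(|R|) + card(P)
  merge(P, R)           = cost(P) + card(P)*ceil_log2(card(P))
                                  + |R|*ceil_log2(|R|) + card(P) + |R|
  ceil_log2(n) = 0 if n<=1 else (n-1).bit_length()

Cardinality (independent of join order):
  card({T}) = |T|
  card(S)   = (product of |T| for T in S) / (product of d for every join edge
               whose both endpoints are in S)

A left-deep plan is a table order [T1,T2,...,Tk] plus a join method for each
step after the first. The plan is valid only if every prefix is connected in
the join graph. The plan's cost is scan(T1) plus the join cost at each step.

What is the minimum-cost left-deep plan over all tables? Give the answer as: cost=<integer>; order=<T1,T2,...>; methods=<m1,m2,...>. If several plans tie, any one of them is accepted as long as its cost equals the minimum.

Selinger DP (subsets sized 1..n):
  {C}: scan cost=300, card=300
  {D}: scan cost=250, card=250
  {A}: scan cost=20, card=20
  {B}: scan cost=80, card=80
  {CD}: card=18750; try (D,hash)→4600, (C,merge)→5500, (D,merge)→5550, (C,hash)→5900, (C,nl)→75250, (D,nl)→75300; best=4600 via (D,hash)
  {BC}: card=300; try (B,hash)→1720, (C,merge)→3720, (B,merge)→3940, (C,hash)→5560, (C,nl)→24080, (B,nl)→24300; best=1720 via (B,hash)
  {AD}: card=100; try (A,hash)→700, (A,nl_idx)→1600, (D,merge)→2390, (A,merge)→2620, (D,hash)→4040, (D,nl)→5020 …(+1); best=700 via (A,hash)
  {ACD}: card=7500; try (C,merge)→4500, (C,hash)→6200, (A,hash)→23550, (C,nl)→30700, (A,nl_idx)→105850, (A,merge)→304720 …(+1); best=4500 via (C,merge)
  {BCD}: card=18750; try (D,hash)→6020, (D,merge)→6970, (B,hash)→24470, (D,nl)→76720, (B,merge)→305240, (B,nl)→1504600; best=6020 via (D,hash)
  {ABCD}: card=7500; try (B,hash)→13120, (A,hash)→24970, (A,nl_idx)→107270, (B,merge)→110140, (A,merge)→306140, (A,nl)→381020 …(+1); best=13120 via (B,hash)

cost=13120; order=D,A,C,B; methods=hash,merge,hash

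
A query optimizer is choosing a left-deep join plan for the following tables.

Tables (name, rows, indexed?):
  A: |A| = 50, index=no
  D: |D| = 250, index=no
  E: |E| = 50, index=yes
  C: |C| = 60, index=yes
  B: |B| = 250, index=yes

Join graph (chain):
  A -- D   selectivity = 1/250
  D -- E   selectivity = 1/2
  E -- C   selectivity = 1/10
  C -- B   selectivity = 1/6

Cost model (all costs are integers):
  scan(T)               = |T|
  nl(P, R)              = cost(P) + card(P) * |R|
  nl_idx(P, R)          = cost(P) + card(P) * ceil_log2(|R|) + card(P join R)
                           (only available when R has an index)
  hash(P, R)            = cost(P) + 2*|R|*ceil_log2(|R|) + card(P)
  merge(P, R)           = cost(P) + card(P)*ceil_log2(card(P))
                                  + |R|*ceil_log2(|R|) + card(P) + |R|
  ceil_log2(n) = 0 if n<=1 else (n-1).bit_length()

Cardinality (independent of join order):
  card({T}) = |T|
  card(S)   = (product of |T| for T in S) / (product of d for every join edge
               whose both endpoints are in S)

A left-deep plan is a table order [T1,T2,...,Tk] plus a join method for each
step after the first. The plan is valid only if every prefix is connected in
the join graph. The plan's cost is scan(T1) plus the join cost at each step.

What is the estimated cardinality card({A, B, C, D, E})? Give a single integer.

312500

Tables in S: A(50), B(250), C(60), D(250), E(50)
Edges inside S: A-D(d=250), D-E(d=2), E-C(d=10), C-B(d=6)
numerator = 50 * 250 * 60 * 250 * 50 = 9375000000
denominator = 250 * 2 * 10 * 6 = 30000
card(S) = 9375000000 / 30000 = 312500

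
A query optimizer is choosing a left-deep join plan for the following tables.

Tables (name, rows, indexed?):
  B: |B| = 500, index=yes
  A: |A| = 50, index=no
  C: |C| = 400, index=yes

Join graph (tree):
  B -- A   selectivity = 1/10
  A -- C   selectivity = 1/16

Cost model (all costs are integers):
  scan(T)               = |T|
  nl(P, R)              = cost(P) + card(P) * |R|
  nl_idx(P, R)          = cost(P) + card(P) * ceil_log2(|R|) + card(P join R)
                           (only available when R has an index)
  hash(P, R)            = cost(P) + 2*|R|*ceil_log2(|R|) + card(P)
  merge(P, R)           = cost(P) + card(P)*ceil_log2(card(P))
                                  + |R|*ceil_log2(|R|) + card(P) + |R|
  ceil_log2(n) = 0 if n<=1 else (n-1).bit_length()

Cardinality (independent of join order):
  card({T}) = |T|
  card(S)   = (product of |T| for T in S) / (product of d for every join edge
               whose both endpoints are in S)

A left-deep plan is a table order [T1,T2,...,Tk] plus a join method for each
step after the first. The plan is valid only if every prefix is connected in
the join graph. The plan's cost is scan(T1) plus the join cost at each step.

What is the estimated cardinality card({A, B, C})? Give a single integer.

Tables in S: A(50), B(500), C(400)
Edges inside S: B-A(d=10), A-C(d=16)
numerator = 50 * 500 * 400 = 10000000
denominator = 10 * 16 = 160
card(S) = 10000000 / 160 = 62500

62500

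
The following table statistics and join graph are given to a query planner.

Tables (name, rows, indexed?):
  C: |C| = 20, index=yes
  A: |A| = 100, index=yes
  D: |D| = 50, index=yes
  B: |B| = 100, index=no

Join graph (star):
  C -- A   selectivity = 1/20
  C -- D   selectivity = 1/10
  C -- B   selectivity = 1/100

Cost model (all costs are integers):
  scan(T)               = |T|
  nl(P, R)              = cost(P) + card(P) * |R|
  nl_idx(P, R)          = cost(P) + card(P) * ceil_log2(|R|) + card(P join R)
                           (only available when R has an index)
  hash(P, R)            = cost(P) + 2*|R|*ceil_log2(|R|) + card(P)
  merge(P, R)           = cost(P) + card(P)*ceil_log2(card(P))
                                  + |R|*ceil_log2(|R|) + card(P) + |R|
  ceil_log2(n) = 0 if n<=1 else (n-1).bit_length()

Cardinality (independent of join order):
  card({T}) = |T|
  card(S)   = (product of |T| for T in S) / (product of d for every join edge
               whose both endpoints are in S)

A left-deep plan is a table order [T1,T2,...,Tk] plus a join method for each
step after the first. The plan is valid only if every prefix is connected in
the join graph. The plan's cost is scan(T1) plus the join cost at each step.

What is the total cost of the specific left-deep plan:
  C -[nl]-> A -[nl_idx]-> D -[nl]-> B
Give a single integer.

step 1: scan C: cost=20, card=20
step 2: join A via nl
    card(P join A) = 20*100/(20) = 100
    cost = 20 + 20*100 = 2020
step 3: join D via nl_idx
    card(P join D) = 100*50/(10) = 500
    cost = 2020 + 100*6 + 500 = 3120
step 4: join B via nl
    card(P join B) = 500*100/(100) = 500
    cost = 3120 + 500*100 = 53120

53120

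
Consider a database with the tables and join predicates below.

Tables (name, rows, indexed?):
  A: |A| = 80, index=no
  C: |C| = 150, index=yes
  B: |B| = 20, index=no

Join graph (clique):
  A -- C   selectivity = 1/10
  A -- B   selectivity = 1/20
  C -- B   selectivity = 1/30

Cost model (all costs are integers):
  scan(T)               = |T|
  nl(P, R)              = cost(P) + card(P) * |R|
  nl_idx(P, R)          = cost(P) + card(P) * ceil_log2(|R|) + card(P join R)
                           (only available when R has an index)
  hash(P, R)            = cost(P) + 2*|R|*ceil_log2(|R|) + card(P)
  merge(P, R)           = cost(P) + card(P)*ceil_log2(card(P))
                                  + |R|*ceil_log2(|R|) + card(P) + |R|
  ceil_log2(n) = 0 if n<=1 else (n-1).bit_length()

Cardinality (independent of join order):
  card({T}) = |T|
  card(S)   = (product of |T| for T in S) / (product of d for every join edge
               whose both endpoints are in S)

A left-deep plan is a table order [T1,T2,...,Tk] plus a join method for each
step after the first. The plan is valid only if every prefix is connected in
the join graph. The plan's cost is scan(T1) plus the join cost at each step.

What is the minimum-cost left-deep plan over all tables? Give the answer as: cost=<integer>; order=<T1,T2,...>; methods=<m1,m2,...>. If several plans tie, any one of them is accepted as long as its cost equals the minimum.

Selinger DP (subsets sized 1..n):
  {A}: scan cost=80, card=80
  {C}: scan cost=150, card=150
  {B}: scan cost=20, card=20
  {AC}: card=1200; try (A,hash)→1420, (C,nl_idx)→1920, (C,merge)→2070, (A,merge)→2140, (C,hash)→2560, (C,nl)→12080 …(+1); best=1420 via (A,hash)
  {AB}: card=80; try (B,hash)→360, (A,merge)→780, (B,merge)→840, (A,hash)→1160, (A,nl)→1620, (B,nl)→1680; best=360 via (B,hash)
  {BC}: card=100; try (C,nl_idx)→280, (B,hash)→500, (C,merge)→1490, (B,merge)→1620, (C,hash)→2440, (C,nl)→3020 …(+1); best=280 via (C,nl_idx)
  {ABC}: card=40; try (C,nl_idx)→1040, (A,hash)→1500, (A,merge)→1720, (C,merge)→2350, (B,hash)→2820, (C,hash)→2840 …(+4); best=1040 via (C,nl_idx)

cost=1040; order=A,B,C; methods=hash,nl_idx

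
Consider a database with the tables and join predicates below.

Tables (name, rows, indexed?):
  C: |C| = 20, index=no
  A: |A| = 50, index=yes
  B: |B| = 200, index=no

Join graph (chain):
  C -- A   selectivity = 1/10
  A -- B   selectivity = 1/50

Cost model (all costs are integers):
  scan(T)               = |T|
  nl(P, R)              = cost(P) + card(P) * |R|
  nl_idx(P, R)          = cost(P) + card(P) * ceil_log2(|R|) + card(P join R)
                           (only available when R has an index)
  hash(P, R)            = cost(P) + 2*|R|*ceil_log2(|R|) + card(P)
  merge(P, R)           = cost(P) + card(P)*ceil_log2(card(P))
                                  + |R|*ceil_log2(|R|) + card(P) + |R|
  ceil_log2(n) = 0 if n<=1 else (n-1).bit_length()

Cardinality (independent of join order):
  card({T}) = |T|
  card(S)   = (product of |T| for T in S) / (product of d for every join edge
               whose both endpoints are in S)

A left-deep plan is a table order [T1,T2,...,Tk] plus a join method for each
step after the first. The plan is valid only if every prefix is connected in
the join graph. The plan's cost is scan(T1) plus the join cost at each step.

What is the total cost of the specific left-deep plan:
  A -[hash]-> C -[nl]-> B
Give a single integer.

20300

step 1: scan A: cost=50, card=50
step 2: join C via hash
    card(P join C) = 50*20/(10) = 100
    cost = 50 + 2*20*5 + 50 = 300
step 3: join B via nl
    card(P join B) = 100*200/(50) = 400
    cost = 300 + 100*200 = 20300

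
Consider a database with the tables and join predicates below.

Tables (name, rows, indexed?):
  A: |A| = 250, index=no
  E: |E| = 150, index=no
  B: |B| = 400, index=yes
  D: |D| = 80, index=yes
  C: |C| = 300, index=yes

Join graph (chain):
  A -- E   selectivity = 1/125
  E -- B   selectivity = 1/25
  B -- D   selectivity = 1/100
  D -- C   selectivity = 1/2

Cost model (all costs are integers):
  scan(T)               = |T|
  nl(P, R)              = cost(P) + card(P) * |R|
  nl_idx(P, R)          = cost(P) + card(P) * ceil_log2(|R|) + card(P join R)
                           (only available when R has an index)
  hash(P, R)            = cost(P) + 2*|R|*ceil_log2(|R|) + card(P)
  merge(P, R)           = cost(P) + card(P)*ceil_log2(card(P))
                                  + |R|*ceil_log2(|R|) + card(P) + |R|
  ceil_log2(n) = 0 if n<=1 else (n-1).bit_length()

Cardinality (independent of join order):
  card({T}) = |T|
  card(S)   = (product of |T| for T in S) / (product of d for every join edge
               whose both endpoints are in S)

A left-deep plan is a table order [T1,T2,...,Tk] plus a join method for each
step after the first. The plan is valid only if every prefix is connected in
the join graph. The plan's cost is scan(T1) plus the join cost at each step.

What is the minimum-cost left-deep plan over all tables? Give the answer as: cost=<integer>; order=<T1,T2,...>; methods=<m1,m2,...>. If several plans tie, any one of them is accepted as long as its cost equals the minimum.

cost=19000; order=D,B,E,A,C; methods=nl_idx,hash,hash,hash

Selinger DP (subsets sized 1..n):
  {A}: scan cost=250, card=250
  {E}: scan cost=150, card=150
  {B}: scan cost=400, card=400
  {D}: scan cost=80, card=80
  {C}: scan cost=300, card=300
  {AE}: card=300; try (E,hash)→2900, (A,merge)→3750, (E,merge)→3850, (A,hash)→4300, (A,nl)→37650, (E,nl)→37750; best=2900 via (E,hash)
  {BE}: card=2400; try (E,hash)→3200, (B,nl_idx)→3900, (B,merge)→5500, (E,merge)→5750, (B,hash)→7500, (B,nl)→60150 …(+1); best=3200 via (E,hash)
  {BD}: card=320; try (B,nl_idx)→1120, (D,hash)→1920, (D,nl_idx)→3520, (B,merge)→4720, (D,merge)→5040, (B,hash)→7360 …(+2); best=1120 via (B,nl_idx)
  {CD}: card=12000; try (D,hash)→1720, (C,merge)→3720, (D,merge)→3940, (C,hash)→5560, (C,nl_idx)→12800, (D,nl_idx)→14400 …(+2); best=1720 via (D,hash)
  {ABE}: card=4800; try (A,hash)→9600, (B,merge)→9900, (B,hash)→10400, (B,nl_idx)→10400, (A,merge)→36650, (B,nl)→122900 …(+1); best=9600 via (A,hash)
  {BDE}: card=1920; try (E,hash)→3840, (E,merge)→5670, (D,hash)→6720, (D,nl_idx)→21920, (D,merge)→35040, (E,nl)→49120 …(+1); best=3840 via (E,hash)
  {BCD}: card=48000; try (C,hash)→6840, (C,merge)→7320, (B,hash)→20920, (C,nl_idx)→52000, (C,nl)→97120, (B,nl_idx)→157720 …(+2); best=6840 via (C,hash)
  {ABDE}: card=3840; try (A,hash)→9760, (D,hash)→15520, (A,merge)→29130, (D,nl_idx)→47040, (D,merge)→77440, (D,nl)→393600 …(+1); best=9760 via (A,hash)
  {BCDE}: card=288000; try (C,hash)→11160, (C,merge)→29880, (E,hash)→57240, (C,nl_idx)→309120, (C,nl)→579840, (E,merge)→824190 …(+1); best=11160 via (C,hash)
  {ABCDE}: card=576000; try (C,hash)→19000, (C,merge)→62680, (A,hash)→303160, (C,nl_idx)→620320, (C,nl)→1161760, (A,merge)→5773410 …(+1); best=19000 via (C,hash)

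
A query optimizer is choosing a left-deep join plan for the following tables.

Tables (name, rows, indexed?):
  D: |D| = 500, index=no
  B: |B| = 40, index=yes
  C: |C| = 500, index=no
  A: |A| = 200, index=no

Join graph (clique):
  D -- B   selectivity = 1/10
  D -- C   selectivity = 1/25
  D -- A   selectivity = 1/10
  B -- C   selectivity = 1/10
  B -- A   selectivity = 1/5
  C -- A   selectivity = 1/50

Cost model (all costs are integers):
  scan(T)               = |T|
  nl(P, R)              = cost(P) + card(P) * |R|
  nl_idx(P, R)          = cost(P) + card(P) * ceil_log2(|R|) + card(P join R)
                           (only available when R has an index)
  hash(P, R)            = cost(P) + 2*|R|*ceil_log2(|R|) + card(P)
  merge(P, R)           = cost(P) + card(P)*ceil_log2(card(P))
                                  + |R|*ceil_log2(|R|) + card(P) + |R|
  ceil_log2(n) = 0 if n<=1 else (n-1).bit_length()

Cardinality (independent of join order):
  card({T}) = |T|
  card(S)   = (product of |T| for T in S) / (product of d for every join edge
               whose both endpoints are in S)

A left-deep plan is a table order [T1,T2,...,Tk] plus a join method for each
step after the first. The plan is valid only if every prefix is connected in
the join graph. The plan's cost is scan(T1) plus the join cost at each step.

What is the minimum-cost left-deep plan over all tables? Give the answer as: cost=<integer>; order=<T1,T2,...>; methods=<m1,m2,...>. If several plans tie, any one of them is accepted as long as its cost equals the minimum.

Selinger DP (subsets sized 1..n):
  {D}: scan cost=500, card=500
  {B}: scan cost=40, card=40
  {C}: scan cost=500, card=500
  {A}: scan cost=200, card=200
  {BD}: card=2000; try (B,hash)→1480, (D,merge)→5320, (B,nl_idx)→5500, (B,merge)→5780, (D,hash)→9080, (D,nl)→20040 …(+1); best=1480 via (B,hash)
  {CD}: card=10000; try (D,hash)→10000, (C,hash)→10000, (D,merge)→10500, (C,merge)→10500, (D,nl)→250500, (C,nl)→250500; best=10000 via (D,hash)
  {AD}: card=10000; try (A,hash)→4200, (D,merge)→7000, (A,merge)→7300, (D,hash)→9400, (D,nl)→100200, (A,nl)→100500; best=4200 via (A,hash)
  {BC}: card=2000; try (B,hash)→1480, (C,merge)→5320, (B,nl_idx)→5500, (B,merge)→5780, (C,hash)→9080, (C,nl)→20040 …(+1); best=1480 via (B,hash)
  {AB}: card=1600; try (B,hash)→880, (A,merge)→2120, (B,merge)→2280, (B,nl_idx)→3000, (A,hash)→3280, (A,nl)→8040 …(+1); best=880 via (B,hash)
  {AC}: card=2000; try (A,hash)→4200, (C,merge)→7000, (A,merge)→7300, (C,hash)→9400, (C,nl)→100200, (A,nl)→100500; best=4200 via (A,hash)
  {BCD}: card=4000; try (D,hash)→12480, (C,hash)→12480, (B,hash)→20480, (D,merge)→30480, (C,merge)→30480, (B,nl_idx)→74000 …(+4); best=12480 via (D,hash)
  {ABD}: card=8000; try (A,hash)→6680, (D,hash)→11480, (B,hash)→14680, (D,merge)→25080, (A,merge)→27280, (B,nl_idx)→72200 …(+4); best=6680 via (A,hash)
  {ACD}: card=4000; try (D,hash)→15200, (C,hash)→23200, (A,hash)→23200, (D,merge)→33200, (C,merge)→159200, (A,merge)→161800 …(+3); best=15200 via (D,hash)
  {ABC}: card=1600; try (B,hash)→6680, (A,hash)→6680, (C,hash)→11480, (B,nl_idx)→17800, (C,merge)→25080, (A,merge)→27280 …(+4); best=6680 via (B,hash)
  {ABCD}: card=320; try (D,hash)→17280, (B,hash)→19680, (A,hash)→19680, (C,hash)→23680, (D,merge)→30880, (B,nl_idx)→39520 …(+7); best=17280 via (D,hash)

cost=17280; order=C,A,B,D; methods=hash,hash,hash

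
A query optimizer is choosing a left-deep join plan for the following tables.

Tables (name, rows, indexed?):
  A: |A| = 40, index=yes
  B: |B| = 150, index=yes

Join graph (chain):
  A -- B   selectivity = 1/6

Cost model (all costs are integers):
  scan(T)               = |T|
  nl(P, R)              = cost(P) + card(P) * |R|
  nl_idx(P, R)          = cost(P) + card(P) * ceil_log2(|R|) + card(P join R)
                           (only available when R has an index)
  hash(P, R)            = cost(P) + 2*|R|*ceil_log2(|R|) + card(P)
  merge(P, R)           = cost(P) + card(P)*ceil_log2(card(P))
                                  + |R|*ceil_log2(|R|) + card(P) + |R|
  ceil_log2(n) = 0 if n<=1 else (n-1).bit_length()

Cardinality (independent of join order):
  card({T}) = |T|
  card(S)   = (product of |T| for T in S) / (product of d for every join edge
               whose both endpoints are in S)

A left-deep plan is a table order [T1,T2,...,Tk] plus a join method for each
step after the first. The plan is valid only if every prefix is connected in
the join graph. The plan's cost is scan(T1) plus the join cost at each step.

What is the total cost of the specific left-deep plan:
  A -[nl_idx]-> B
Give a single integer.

step 1: scan A: cost=40, card=40
step 2: join B via nl_idx
    card(P join B) = 40*150/(6) = 1000
    cost = 40 + 40*8 + 1000 = 1360

1360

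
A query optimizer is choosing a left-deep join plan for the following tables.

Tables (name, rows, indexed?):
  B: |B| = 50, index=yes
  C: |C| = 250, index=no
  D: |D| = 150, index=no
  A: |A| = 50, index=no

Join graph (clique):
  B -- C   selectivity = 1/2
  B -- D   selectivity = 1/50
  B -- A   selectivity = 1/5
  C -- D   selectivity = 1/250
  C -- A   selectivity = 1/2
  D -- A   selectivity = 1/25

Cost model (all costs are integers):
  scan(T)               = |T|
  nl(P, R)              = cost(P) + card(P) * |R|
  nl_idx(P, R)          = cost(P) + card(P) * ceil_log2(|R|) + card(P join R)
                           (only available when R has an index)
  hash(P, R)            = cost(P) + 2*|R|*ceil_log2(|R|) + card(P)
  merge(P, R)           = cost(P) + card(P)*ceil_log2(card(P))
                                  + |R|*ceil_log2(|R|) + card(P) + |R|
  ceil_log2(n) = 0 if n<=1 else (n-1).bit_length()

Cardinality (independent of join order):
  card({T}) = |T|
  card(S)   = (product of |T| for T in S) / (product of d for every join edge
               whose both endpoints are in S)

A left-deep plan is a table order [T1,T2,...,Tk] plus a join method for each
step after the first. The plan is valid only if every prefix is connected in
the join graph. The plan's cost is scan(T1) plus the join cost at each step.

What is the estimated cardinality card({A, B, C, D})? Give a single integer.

Tables in S: A(50), B(50), C(250), D(150)
Edges inside S: B-C(d=2), B-D(d=50), B-A(d=5), C-D(d=250), C-A(d=2), D-A(d=25)
numerator = 50 * 50 * 250 * 150 = 93750000
denominator = 2 * 50 * 5 * 250 * 2 * 25 = 6250000
card(S) = 93750000 / 6250000 = 15

15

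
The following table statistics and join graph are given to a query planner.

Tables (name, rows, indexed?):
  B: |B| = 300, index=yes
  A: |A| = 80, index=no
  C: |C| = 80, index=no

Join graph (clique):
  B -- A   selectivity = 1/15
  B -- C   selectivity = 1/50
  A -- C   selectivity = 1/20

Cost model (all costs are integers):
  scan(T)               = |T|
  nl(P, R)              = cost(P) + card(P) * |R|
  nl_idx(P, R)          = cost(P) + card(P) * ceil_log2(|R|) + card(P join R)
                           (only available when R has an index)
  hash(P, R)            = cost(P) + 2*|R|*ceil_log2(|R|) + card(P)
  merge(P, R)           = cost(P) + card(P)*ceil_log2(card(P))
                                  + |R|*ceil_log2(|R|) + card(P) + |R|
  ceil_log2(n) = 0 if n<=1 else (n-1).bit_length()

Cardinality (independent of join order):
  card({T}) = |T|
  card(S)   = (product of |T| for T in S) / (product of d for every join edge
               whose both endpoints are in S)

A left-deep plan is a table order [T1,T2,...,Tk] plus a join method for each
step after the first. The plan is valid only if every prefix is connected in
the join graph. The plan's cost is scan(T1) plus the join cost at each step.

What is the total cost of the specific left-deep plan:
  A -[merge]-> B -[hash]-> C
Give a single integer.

step 1: scan A: cost=80, card=80
step 2: join B via merge
    card(P join B) = 80*300/(15) = 1600
    cost = 80 + 80*7 + 300*9 + 80 + 300 = 3720
step 3: join C via hash
    card(P join C) = 1600*80/(50*20) = 128
    cost = 3720 + 2*80*7 + 1600 = 6440

6440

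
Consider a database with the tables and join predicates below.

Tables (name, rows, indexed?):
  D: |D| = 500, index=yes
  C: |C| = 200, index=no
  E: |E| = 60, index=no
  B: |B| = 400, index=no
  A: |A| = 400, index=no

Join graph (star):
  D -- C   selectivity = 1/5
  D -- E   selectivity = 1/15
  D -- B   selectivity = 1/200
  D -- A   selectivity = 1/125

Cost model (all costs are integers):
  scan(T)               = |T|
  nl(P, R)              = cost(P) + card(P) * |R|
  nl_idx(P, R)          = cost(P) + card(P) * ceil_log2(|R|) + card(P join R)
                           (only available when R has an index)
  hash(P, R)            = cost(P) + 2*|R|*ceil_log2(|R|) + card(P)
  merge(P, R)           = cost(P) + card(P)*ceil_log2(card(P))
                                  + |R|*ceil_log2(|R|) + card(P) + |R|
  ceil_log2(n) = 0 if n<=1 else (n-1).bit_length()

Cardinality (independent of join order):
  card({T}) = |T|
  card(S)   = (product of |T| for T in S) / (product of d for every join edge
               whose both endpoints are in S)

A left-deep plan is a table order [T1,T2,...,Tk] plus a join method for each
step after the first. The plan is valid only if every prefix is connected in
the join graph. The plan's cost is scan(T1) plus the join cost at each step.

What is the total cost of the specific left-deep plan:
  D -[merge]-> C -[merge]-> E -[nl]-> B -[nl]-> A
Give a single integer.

96327720

step 1: scan D: cost=500, card=500
step 2: join C via merge
    card(P join C) = 500*200/(5) = 20000
    cost = 500 + 500*9 + 200*8 + 500 + 200 = 7300
step 3: join E via merge
    card(P join E) = 20000*60/(15) = 80000
    cost = 7300 + 20000*15 + 60*6 + 20000 + 60 = 327720
step 4: join B via nl
    card(P join B) = 80000*400/(200) = 160000
    cost = 327720 + 80000*400 = 32327720
step 5: join A via nl
    card(P join A) = 160000*400/(125) = 512000
    cost = 32327720 + 160000*400 = 96327720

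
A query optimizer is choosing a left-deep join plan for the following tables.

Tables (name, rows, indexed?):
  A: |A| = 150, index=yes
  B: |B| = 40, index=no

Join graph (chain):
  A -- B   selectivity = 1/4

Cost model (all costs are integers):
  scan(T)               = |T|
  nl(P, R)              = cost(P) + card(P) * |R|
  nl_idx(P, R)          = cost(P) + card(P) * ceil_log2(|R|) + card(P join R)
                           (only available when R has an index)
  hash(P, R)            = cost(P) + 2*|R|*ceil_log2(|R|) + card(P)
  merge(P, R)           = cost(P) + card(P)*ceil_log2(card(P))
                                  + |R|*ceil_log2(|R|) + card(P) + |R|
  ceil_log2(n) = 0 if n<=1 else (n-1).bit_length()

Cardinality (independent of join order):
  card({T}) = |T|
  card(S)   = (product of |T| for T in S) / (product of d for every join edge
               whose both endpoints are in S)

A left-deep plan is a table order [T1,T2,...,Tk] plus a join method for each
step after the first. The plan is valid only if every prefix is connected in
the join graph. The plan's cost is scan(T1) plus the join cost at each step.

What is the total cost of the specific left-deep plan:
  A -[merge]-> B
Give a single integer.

step 1: scan A: cost=150, card=150
step 2: join B via merge
    card(P join B) = 150*40/(4) = 1500
    cost = 150 + 150*8 + 40*6 + 150 + 40 = 1780

1780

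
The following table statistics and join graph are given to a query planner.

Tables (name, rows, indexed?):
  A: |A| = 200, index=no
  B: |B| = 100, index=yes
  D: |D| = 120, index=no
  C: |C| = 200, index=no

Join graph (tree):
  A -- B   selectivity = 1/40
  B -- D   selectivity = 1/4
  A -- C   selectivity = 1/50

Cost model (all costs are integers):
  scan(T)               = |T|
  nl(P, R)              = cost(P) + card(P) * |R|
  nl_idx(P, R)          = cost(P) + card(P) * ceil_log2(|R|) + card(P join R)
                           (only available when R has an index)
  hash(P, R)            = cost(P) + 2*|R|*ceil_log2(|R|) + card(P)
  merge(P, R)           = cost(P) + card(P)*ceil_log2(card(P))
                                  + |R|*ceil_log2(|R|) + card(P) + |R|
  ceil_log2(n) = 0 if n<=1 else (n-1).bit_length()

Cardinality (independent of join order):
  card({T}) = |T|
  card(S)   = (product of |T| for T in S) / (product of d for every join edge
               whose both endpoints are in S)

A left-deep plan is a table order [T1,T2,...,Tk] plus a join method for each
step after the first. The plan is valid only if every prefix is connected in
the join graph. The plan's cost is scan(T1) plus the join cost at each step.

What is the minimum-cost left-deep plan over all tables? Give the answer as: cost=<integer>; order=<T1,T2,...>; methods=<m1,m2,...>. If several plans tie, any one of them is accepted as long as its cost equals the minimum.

Selinger DP (subsets sized 1..n):
  {A}: scan cost=200, card=200
  {B}: scan cost=100, card=100
  {D}: scan cost=120, card=120
  {C}: scan cost=200, card=200
  {AB}: card=500; try (B,hash)→1800, (B,nl_idx)→2100, (A,merge)→2700, (B,merge)→2800, (A,hash)→3400, (A,nl)→20100 …(+1); best=1800 via (B,hash)
  {AC}: card=800; try (C,hash)→3600, (A,hash)→3600, (C,merge)→3800, (A,merge)→3800, (C,nl)→40200, (A,nl)→40200; best=3600 via (C,hash)
  {BD}: card=3000; try (B,hash)→1640, (D,merge)→1860, (D,hash)→1880, (B,merge)→1880, (B,nl_idx)→3960, (D,nl)→12100 …(+1); best=1640 via (B,hash)
  {ABD}: card=15000; try (D,hash)→3980, (D,merge)→7760, (A,hash)→7840, (A,merge)→42440, (D,nl)→61800, (A,nl)→601640; best=3980 via (D,hash)
  {ABC}: card=2000; try (C,hash)→5500, (B,hash)→5800, (C,merge)→8600, (B,nl_idx)→11200, (B,merge)→13200, (B,nl)→83600 …(+1); best=5500 via (C,hash)
  {ABCD}: card=60000; try (D,hash)→9180, (C,hash)→22180, (D,merge)→30460, (C,merge)→230780, (D,nl)→245500, (C,nl)→3003980; best=9180 via (D,hash)

cost=9180; order=A,B,C,D; methods=hash,hash,hash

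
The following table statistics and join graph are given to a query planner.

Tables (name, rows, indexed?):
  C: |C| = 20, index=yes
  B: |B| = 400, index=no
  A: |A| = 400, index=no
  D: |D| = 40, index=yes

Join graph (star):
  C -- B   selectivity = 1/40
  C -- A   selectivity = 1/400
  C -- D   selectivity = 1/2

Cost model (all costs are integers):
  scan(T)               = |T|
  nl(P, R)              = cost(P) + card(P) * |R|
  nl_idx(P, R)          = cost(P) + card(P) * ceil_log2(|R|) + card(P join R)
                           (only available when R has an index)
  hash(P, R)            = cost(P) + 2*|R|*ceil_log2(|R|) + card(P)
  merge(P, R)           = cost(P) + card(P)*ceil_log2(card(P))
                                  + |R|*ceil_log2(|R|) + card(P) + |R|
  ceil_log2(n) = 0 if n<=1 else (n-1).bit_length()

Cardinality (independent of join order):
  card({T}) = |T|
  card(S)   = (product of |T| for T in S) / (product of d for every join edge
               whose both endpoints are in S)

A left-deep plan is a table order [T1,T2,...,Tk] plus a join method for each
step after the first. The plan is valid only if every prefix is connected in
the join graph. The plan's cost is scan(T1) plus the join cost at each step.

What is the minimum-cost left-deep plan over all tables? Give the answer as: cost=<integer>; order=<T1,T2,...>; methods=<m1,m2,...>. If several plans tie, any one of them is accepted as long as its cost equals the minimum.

cost=5800; order=A,C,B,D; methods=hash,merge,hash

Selinger DP (subsets sized 1..n):
  {C}: scan cost=20, card=20
  {B}: scan cost=400, card=400
  {A}: scan cost=400, card=400
  {D}: scan cost=40, card=40
  {BC}: card=200; try (C,hash)→1000, (C,nl_idx)→2600, (B,merge)→4140, (C,merge)→4520, (B,hash)→7240, (B,nl)→8020 …(+1); best=1000 via (C,hash)
  {AC}: card=20; try (C,hash)→1000, (C,nl_idx)→2420, (A,merge)→4140, (C,merge)→4520, (A,hash)→7240, (A,nl)→8020 …(+1); best=1000 via (C,hash)
  {CD}: card=400; try (C,hash)→280, (D,merge)→420, (C,merge)→440, (D,hash)→520, (D,nl_idx)→540, (C,nl_idx)→640 …(+2); best=280 via (C,hash)
  {ABC}: card=200; try (B,merge)→5120, (A,merge)→6800, (B,hash)→8220, (A,hash)→8400, (B,nl)→9000, (A,nl)→81000; best=5120 via (B,merge)
  {BCD}: card=4000; try (D,hash)→1680, (D,merge)→3080, (D,nl_idx)→6200, (B,hash)→7880, (B,merge)→8280, (D,nl)→9000 …(+1); best=1680 via (D,hash)
  {ACD}: card=400; try (D,merge)→1400, (D,hash)→1500, (D,nl_idx)→1520, (D,nl)→1800, (A,hash)→7880, (A,merge)→8280 …(+1); best=1400 via (D,merge)
  {ABCD}: card=4000; try (D,hash)→5800, (D,merge)→7200, (B,hash)→9000, (B,merge)→9400, (D,nl_idx)→10320, (A,hash)→12880 …(+4); best=5800 via (D,hash)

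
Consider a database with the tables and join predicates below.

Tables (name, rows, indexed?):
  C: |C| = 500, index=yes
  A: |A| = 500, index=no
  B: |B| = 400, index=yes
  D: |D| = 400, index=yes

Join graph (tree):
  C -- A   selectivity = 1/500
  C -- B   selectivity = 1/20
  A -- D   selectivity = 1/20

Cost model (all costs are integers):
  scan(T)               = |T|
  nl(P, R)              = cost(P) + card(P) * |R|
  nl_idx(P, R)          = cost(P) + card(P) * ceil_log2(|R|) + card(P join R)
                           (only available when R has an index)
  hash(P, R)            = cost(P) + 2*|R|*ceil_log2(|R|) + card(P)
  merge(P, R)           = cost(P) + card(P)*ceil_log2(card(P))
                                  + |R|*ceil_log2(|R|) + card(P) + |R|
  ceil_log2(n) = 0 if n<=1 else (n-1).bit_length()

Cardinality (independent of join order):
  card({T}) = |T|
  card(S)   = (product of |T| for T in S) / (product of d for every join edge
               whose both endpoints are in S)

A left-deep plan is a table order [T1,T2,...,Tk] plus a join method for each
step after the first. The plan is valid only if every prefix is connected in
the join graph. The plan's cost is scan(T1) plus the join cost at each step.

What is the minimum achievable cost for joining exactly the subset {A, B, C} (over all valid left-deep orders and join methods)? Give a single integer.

Selinger DP over subsets of {A,B,C}:
  {C}: scan cost=500, card=500
  {A}: scan cost=500, card=500
  {B}: scan cost=400, card=400
  {AC}: card=500; try (C,nl_idx)→5500, (C,hash)→10000, (A,hash)→10000, (C,merge)→10500, (A,merge)→10500, (C,nl)→250500 …(+1); best=5500 via (C,nl_idx)
  {BC}: card=10000; try (B,hash)→8200, (C,merge)→9400, (B,merge)→9500, (C,hash)→9800, (C,nl_idx)→14000, (B,nl_idx)→15000 …(+2); best=8200 via (B,hash)
  {ABC}: card=10000; try (B,hash)→13200, (B,merge)→14500, (B,nl_idx)→20000, (A,hash)→27200, (A,merge)→163200, (B,nl)→205500 …(+1); best=13200 via (B,hash)

13200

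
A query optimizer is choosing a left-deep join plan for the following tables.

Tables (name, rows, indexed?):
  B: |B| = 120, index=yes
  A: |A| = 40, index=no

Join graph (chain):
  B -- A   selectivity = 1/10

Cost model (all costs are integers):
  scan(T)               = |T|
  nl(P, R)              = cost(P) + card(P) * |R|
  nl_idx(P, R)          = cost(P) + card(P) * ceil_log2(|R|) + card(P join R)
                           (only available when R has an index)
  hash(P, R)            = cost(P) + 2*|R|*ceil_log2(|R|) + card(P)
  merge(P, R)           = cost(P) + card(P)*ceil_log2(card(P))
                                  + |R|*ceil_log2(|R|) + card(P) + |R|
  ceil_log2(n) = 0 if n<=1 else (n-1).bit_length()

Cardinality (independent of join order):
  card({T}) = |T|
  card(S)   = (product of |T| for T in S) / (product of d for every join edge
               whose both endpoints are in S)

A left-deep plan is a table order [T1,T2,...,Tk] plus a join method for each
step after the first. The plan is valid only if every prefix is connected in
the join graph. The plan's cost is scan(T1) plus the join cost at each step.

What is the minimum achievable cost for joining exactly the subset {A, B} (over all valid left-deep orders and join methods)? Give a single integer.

Selinger DP over subsets of {A,B}:
  {B}: scan cost=120, card=120
  {A}: scan cost=40, card=40
  {AB}: card=480; try (A,hash)→720, (B,nl_idx)→800, (B,merge)→1280, (A,merge)→1360, (B,hash)→1760, (B,nl)→4840 …(+1); best=720 via (A,hash)

720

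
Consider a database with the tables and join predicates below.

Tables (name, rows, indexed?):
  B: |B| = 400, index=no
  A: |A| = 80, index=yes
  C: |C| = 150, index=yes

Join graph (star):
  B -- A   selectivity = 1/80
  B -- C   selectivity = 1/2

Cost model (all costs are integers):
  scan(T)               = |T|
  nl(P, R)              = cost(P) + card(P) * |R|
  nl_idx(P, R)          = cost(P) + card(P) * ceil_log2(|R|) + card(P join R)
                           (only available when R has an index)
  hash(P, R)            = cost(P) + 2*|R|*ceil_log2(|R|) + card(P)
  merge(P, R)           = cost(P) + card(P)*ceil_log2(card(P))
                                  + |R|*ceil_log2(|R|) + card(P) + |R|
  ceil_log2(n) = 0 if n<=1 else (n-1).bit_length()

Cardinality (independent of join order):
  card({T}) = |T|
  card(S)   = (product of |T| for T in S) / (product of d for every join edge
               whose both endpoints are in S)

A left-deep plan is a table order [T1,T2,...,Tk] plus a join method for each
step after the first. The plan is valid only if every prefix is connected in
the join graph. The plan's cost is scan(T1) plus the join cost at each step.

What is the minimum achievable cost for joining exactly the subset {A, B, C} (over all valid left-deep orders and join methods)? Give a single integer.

Selinger DP over subsets of {A,B,C}:
  {B}: scan cost=400, card=400
  {A}: scan cost=80, card=80
  {C}: scan cost=150, card=150
  {AB}: card=400; try (A,hash)→1920, (A,nl_idx)→3600, (B,merge)→4720, (A,merge)→5040, (B,hash)→7360, (B,nl)→32080 …(+1); best=1920 via (A,hash)
  {BC}: card=30000; try (C,hash)→3200, (B,merge)→5500, (C,merge)→5750, (B,hash)→7500, (C,nl_idx)→33600, (B,nl)→60150 …(+1); best=3200 via (C,hash)
  {ABC}: card=30000; try (C,hash)→4720, (C,merge)→7270, (A,hash)→34320, (C,nl_idx)→35120, (C,nl)→61920, (A,nl_idx)→243200 …(+2); best=4720 via (C,hash)

4720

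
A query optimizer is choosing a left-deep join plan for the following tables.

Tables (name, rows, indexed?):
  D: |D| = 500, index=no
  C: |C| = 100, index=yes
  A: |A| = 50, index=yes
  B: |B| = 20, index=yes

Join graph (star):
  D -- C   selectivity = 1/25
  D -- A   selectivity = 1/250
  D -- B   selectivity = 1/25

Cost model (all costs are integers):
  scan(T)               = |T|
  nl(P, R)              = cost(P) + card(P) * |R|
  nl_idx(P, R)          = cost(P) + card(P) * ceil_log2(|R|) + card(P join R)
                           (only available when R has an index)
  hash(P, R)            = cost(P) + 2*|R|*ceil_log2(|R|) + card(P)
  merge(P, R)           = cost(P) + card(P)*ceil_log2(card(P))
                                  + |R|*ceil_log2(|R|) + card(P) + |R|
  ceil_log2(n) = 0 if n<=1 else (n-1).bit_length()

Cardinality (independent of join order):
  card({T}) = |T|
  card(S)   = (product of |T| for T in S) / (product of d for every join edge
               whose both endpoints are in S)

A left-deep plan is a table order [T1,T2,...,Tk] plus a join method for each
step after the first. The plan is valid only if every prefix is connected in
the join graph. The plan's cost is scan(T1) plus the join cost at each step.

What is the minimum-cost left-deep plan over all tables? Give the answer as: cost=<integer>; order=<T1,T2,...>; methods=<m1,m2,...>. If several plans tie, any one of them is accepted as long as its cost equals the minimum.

Selinger DP (subsets sized 1..n):
  {D}: scan cost=500, card=500
  {C}: scan cost=100, card=100
  {A}: scan cost=50, card=50
  {B}: scan cost=20, card=20
  {CD}: card=2000; try (C,hash)→2400, (D,merge)→5900, (C,nl_idx)→6000, (C,merge)→6300, (D,hash)→9200, (D,nl)→50100 …(+1); best=2400 via (C,hash)
  {AD}: card=100; try (A,hash)→1600, (A,nl_idx)→3600, (D,merge)→5400, (A,merge)→5850, (D,hash)→9100, (D,nl)→25050 …(+1); best=1600 via (A,hash)
  {BD}: card=400; try (B,hash)→1200, (B,nl_idx)→3400, (D,merge)→5140, (B,merge)→5620, (D,hash)→9040, (D,nl)→10020 …(+1); best=1200 via (B,hash)
  {ACD}: card=400; try (C,nl_idx)→2700, (C,hash)→3100, (C,merge)→3200, (A,hash)→5000, (C,nl)→11600, (A,nl_idx)→14800 …(+2); best=2700 via (C,nl_idx)
  {BCD}: card=1600; try (C,hash)→3000, (B,hash)→4600, (C,nl_idx)→5600, (C,merge)→6000, (B,nl_idx)→14000, (B,merge)→26520 …(+2); best=3000 via (C,hash)
  {ABD}: card=80; try (B,hash)→1900, (B,nl_idx)→2180, (A,hash)→2200, (B,merge)→2520, (B,nl)→3600, (A,nl_idx)→3680 …(+2); best=1900 via (B,hash)
  {ABCD}: card=320; try (C,nl_idx)→2780, (B,hash)→3300, (C,merge)→3340, (C,hash)→3380, (B,nl_idx)→5020, (A,hash)→5200 …(+6); best=2780 via (C,nl_idx)

cost=2780; order=D,A,B,C; methods=hash,hash,nl_idx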